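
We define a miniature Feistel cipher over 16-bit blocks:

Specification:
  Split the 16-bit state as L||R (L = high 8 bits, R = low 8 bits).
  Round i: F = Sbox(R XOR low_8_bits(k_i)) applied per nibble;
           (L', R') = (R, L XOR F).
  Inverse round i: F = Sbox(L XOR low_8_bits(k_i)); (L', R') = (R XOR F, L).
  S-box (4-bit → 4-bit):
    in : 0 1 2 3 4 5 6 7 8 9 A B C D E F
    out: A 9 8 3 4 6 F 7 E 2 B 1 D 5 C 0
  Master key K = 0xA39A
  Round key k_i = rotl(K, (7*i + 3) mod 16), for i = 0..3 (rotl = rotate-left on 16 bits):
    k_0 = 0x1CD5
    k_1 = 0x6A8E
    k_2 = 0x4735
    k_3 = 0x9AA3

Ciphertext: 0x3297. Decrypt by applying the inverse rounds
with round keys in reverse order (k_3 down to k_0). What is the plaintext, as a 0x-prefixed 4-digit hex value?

0x7FDB

s_0 = ciphertext = 0x3297
s_1 = InvRound(s_0, k_3) = 0xBE32
s_2 = InvRound(s_1, k_2) = 0xD3BE
s_3 = InvRound(s_2, k_1) = 0xDBD3
s_4 = InvRound(s_3, k_0) = 0x7FDB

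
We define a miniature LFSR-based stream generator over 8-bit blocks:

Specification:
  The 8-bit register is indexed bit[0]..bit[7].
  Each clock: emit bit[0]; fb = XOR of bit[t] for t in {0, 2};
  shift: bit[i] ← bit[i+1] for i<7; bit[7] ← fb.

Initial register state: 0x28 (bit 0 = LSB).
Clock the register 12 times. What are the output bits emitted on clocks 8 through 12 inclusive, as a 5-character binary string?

reg_0 = 0x28
clock 1: out=0, reg = 0x14
clock 2: out=0, reg = 0x8A
clock 3: out=0, reg = 0x45
clock 4: out=1, reg = 0x22
clock 5: out=0, reg = 0x11
clock 6: out=1, reg = 0x88
clock 7: out=0, reg = 0x44
clock 8: out=0, reg = 0xA2
clock 9: out=0, reg = 0x51
clock 10: out=1, reg = 0xA8
clock 11: out=0, reg = 0x54
clock 12: out=0, reg = 0xAA

00100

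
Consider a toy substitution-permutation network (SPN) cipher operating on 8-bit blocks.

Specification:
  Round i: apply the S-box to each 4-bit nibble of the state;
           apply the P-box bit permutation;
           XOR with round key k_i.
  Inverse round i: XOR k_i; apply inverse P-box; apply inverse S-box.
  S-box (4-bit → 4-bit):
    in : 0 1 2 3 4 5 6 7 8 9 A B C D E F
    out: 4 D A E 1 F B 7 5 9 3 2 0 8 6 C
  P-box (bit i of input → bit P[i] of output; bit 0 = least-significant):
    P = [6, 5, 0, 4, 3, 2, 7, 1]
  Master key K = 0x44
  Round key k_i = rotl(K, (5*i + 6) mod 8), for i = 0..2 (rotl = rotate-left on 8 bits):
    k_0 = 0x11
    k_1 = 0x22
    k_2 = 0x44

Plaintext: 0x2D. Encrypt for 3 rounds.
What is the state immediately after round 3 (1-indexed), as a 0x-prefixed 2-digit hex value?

0x75

s_0 = plaintext = 0x2D
s_1 = Round(s_0, k_0) = 0x07
s_2 = Round(s_1, k_1) = 0xC3
s_3 = Round(s_2, k_2) = 0x75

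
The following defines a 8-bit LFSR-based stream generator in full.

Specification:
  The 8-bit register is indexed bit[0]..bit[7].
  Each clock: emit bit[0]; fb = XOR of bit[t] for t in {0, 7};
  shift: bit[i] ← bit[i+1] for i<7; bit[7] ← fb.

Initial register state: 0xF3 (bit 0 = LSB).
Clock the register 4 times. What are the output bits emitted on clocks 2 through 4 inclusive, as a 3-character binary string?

100

reg_0 = 0xF3
clock 1: out=1, reg = 0x79
clock 2: out=1, reg = 0xBC
clock 3: out=0, reg = 0xDE
clock 4: out=0, reg = 0xEF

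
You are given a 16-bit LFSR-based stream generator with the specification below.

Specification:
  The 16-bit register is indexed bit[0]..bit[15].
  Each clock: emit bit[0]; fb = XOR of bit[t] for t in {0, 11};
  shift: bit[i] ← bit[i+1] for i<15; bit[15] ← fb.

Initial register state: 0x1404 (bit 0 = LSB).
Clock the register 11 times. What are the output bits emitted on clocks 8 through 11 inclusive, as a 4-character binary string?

0001

reg_0 = 0x1404
clock 1: out=0, reg = 0x0A02
clock 2: out=0, reg = 0x8501
clock 3: out=1, reg = 0xC280
clock 4: out=0, reg = 0x6140
clock 5: out=0, reg = 0x30A0
clock 6: out=0, reg = 0x1850
clock 7: out=0, reg = 0x8C28
clock 8: out=0, reg = 0xC614
clock 9: out=0, reg = 0x630A
clock 10: out=0, reg = 0x3185
clock 11: out=1, reg = 0x98C2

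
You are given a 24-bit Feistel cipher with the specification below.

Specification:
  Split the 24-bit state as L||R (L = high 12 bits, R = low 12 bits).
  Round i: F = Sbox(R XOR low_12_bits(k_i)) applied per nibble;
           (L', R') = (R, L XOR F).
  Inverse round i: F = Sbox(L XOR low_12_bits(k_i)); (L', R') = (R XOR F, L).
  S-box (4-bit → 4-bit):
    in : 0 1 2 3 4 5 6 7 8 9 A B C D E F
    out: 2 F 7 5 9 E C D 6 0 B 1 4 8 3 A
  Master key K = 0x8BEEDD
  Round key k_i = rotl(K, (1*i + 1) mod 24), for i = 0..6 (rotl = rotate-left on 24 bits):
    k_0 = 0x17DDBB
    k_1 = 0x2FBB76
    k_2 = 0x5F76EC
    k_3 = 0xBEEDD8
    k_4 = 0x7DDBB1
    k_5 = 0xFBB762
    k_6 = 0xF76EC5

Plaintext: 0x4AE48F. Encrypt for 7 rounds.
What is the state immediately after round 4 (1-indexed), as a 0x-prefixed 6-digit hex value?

0x2D34C1

s_0 = plaintext = 0x4AE48F
s_1 = Round(s_0, k_0) = 0x48F4F7
s_2 = Round(s_1, k_1) = 0x4F7EE0
s_3 = Round(s_2, k_2) = 0xEE02D3
s_4 = Round(s_3, k_3) = 0x2D34C1
s_5 = Round(s_4, k_4) = 0x4C1801
s_6 = Round(s_5, k_5) = 0x801E04
s_7 = Round(s_6, k_6) = 0xE04A4E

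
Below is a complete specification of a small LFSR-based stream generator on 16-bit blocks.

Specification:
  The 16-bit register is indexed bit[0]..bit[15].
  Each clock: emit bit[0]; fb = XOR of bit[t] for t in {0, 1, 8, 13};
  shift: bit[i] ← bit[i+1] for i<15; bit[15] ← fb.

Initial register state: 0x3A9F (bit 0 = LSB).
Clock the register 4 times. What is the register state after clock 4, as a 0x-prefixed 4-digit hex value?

0x33A9

reg_0 = 0x3A9F
clock 1: out=1, reg = 0x9D4F
clock 2: out=1, reg = 0xCEA7
clock 3: out=1, reg = 0x6753
clock 4: out=1, reg = 0x33A9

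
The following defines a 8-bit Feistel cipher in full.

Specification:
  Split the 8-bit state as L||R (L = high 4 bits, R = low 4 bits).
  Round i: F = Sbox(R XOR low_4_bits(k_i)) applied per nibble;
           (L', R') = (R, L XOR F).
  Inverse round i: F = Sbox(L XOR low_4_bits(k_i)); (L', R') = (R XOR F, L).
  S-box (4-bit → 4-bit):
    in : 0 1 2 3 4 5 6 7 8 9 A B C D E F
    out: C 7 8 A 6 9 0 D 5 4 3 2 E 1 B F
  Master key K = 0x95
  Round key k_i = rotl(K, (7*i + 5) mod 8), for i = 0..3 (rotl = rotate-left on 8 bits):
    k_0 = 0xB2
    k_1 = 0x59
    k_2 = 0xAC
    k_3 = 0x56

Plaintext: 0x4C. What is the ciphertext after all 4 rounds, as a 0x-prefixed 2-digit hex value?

0x35

s_0 = plaintext = 0x4C
s_1 = Round(s_0, k_0) = 0xCF
s_2 = Round(s_1, k_1) = 0xFC
s_3 = Round(s_2, k_2) = 0xC3
s_4 = Round(s_3, k_3) = 0x35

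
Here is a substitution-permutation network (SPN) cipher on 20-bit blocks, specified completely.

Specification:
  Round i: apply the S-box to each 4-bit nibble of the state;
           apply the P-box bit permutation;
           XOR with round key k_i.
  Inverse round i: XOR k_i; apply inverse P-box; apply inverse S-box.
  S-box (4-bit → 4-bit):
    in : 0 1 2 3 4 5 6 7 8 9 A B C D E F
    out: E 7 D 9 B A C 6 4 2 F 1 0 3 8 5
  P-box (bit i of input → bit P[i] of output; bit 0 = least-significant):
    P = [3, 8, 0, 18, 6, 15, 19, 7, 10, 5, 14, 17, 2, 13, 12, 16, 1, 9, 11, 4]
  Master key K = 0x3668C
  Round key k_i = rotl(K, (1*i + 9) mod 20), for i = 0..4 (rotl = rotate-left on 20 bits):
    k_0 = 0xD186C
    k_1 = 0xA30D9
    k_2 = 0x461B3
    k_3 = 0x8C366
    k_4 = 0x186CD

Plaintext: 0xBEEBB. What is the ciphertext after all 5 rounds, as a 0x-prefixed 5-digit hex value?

0x6E9FD

s_0 = plaintext = 0xBEEBB
s_1 = Round(s_0, k_0) = 0xE1826
s_2 = Round(s_1, k_1) = 0x6400C
s_3 = Round(s_2, k_2) = 0xF8907
s_4 = Round(s_3, k_3) = 0x05AC5
s_5 = Round(s_4, k_4) = 0x6E9FD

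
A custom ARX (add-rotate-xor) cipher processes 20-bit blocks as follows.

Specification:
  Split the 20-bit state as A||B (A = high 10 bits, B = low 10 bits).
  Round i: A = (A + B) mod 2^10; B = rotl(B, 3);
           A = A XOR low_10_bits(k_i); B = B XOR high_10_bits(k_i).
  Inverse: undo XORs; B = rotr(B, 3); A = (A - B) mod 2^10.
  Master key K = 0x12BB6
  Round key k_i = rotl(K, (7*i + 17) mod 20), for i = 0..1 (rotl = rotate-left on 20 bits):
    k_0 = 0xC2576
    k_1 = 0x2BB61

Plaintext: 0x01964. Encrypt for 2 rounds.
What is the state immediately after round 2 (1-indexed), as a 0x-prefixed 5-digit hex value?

0xC99F6

s_0 = plaintext = 0x01964
s_1 = Round(s_0, k_0) = 0x0702B
s_2 = Round(s_1, k_1) = 0xC99F6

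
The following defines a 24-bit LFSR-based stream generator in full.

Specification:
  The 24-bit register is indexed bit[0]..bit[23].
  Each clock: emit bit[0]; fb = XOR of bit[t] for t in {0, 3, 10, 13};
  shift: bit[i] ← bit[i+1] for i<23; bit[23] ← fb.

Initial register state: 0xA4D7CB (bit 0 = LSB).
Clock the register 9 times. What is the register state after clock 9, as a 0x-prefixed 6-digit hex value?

reg_0 = 0xA4D7CB
clock 1: out=1, reg = 0xD26BE5
clock 2: out=1, reg = 0x6935F2
clock 3: out=0, reg = 0x349AF9
clock 4: out=1, reg = 0x1A4D7C
clock 5: out=0, reg = 0x0D26BE
clock 6: out=0, reg = 0x86935F
clock 7: out=1, reg = 0x4349AF
clock 8: out=1, reg = 0x21A4D7
clock 9: out=1, reg = 0x90D26B

0x90D26B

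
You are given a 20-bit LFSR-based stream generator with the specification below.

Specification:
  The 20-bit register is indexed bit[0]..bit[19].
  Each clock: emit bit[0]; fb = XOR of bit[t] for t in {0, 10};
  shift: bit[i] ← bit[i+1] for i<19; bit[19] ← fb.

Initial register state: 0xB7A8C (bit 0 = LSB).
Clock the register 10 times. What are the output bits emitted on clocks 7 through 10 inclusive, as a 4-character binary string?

reg_0 = 0xB7A8C
clock 1: out=0, reg = 0x5BD46
clock 2: out=0, reg = 0xADEA3
clock 3: out=1, reg = 0x56F51
clock 4: out=1, reg = 0x2B7A8
clock 5: out=0, reg = 0x95BD4
clock 6: out=0, reg = 0x4ADEA
clock 7: out=0, reg = 0xA56F5
clock 8: out=1, reg = 0x52B7A
clock 9: out=0, reg = 0x295BD
clock 10: out=1, reg = 0x14ADE

0101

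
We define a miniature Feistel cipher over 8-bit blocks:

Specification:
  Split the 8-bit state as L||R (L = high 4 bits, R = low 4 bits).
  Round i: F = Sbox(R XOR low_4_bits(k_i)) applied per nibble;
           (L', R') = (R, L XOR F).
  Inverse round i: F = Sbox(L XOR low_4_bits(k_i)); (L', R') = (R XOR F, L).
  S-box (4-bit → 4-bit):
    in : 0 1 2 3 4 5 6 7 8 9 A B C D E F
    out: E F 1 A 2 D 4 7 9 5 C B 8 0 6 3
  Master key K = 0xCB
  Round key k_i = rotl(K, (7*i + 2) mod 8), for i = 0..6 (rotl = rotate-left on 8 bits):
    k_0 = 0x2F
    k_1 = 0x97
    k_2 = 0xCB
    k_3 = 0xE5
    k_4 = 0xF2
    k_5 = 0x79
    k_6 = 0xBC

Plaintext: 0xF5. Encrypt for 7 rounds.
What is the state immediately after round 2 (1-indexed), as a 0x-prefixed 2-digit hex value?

s_0 = plaintext = 0xF5
s_1 = Round(s_0, k_0) = 0x53
s_2 = Round(s_1, k_1) = 0x37
s_3 = Round(s_2, k_2) = 0x7B
s_4 = Round(s_3, k_3) = 0xB1
s_5 = Round(s_4, k_4) = 0x11
s_6 = Round(s_5, k_5) = 0x18
s_7 = Round(s_6, k_6) = 0x83

0x37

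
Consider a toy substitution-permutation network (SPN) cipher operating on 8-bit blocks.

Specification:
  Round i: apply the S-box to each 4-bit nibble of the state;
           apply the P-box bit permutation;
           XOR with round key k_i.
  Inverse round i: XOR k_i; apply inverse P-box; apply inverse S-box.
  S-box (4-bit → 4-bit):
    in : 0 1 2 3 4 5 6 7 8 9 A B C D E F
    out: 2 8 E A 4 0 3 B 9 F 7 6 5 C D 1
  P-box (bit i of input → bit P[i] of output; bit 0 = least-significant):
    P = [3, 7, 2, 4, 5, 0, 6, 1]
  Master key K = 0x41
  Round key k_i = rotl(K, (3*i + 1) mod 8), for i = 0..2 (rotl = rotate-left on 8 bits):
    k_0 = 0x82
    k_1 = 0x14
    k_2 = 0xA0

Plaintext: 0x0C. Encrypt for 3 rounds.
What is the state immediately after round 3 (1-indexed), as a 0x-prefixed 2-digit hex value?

0xBF

s_0 = plaintext = 0x0C
s_1 = Round(s_0, k_0) = 0x8F
s_2 = Round(s_1, k_1) = 0x3E
s_3 = Round(s_2, k_2) = 0xBF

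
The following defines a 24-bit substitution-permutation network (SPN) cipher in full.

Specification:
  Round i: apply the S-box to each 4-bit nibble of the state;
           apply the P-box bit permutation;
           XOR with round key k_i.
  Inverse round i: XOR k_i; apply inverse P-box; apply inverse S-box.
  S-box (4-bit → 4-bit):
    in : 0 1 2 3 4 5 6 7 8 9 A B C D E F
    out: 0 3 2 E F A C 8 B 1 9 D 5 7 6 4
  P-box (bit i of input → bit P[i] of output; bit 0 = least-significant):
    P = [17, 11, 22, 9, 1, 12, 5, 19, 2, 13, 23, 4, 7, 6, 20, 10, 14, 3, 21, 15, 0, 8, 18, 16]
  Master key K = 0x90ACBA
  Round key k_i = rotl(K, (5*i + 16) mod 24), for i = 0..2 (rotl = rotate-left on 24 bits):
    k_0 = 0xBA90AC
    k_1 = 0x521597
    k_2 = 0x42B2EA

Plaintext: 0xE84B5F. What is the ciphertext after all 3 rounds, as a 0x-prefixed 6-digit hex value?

s_0 = plaintext = 0xE84B5F
s_1 = Round(s_0, k_0) = 0x664570
s_2 = Round(s_1, k_1) = 0x6FB147
s_3 = Round(s_2, k_2) = 0x7F844C

0x7F844C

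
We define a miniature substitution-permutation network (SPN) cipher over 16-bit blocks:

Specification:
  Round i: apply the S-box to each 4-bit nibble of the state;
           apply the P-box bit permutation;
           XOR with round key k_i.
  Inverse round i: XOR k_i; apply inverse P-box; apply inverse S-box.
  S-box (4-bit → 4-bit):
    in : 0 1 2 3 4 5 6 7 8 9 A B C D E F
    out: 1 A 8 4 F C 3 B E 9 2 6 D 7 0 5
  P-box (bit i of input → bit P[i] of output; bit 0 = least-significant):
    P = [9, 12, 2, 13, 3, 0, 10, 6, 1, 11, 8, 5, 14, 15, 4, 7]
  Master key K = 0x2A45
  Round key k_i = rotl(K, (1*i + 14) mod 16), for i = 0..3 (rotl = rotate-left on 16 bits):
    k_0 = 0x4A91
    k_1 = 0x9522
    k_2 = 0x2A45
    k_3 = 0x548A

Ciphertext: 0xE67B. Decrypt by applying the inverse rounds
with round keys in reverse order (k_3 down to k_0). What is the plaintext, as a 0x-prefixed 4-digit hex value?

0xB892

s_0 = ciphertext = 0xE67B
s_1 = InvRound(s_0, k_3) = 0x8217
s_2 = InvRound(s_1, k_2) = 0xB622
s_3 = InvRound(s_2, k_1) = 0xE3E9
s_4 = InvRound(s_3, k_0) = 0xB892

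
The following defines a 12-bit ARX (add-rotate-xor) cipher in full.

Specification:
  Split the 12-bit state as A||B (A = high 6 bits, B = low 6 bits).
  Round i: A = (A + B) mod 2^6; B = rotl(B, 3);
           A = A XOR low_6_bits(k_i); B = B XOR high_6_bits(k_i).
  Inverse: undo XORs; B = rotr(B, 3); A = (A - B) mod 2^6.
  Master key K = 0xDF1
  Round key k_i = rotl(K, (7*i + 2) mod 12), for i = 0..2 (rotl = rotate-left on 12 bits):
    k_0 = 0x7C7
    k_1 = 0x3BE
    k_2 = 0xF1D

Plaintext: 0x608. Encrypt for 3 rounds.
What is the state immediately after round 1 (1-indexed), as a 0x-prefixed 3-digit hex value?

0x9DE

s_0 = plaintext = 0x608
s_1 = Round(s_0, k_0) = 0x9DE
s_2 = Round(s_1, k_1) = 0xEFD
s_3 = Round(s_2, k_2) = 0x953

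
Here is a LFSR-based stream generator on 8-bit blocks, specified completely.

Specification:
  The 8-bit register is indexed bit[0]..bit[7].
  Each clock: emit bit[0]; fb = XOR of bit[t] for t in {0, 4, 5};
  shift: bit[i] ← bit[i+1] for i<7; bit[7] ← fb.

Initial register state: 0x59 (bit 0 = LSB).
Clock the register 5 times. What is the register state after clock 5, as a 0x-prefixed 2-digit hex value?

0x72

reg_0 = 0x59
clock 1: out=1, reg = 0x2C
clock 2: out=0, reg = 0x96
clock 3: out=0, reg = 0xCB
clock 4: out=1, reg = 0xE5
clock 5: out=1, reg = 0x72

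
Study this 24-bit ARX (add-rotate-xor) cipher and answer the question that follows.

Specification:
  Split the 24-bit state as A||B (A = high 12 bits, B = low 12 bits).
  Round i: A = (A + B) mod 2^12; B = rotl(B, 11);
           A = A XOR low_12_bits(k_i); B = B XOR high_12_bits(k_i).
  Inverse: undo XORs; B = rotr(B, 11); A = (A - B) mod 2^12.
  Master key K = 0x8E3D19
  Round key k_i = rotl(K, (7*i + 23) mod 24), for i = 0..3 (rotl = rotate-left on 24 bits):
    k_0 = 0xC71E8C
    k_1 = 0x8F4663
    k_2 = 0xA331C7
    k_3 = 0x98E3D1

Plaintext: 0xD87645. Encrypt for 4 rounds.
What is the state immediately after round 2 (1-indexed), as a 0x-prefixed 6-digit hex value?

s_0 = plaintext = 0xD87645
s_1 = Round(s_0, k_0) = 0xD40753
s_2 = Round(s_1, k_1) = 0x2F035D
s_3 = Round(s_2, k_2) = 0x78A39D
s_4 = Round(s_3, k_3) = 0x8F6040

0x2F035D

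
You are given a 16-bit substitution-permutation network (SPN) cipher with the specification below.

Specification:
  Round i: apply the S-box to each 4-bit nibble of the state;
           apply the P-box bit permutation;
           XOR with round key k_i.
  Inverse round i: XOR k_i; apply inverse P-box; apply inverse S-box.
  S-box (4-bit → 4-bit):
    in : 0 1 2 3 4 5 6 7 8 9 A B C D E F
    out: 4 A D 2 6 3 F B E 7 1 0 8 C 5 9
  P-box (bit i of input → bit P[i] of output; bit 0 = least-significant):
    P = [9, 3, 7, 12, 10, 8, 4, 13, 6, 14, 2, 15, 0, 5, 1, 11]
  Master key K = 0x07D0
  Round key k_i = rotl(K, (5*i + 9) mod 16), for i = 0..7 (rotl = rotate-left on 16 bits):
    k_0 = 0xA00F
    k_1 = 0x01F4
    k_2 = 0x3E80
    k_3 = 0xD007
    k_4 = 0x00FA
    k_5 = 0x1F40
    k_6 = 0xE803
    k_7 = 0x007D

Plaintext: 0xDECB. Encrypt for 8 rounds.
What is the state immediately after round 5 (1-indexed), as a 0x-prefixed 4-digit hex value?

s_0 = plaintext = 0xDECB
s_1 = Round(s_0, k_0) = 0x8849
s_2 = Round(s_1, k_1) = 0xCA4A
s_3 = Round(s_2, k_2) = 0x35D0
s_4 = Round(s_3, k_3) = 0xB0F7
s_5 = Round(s_4, k_4) = 0x36F6
s_6 = Round(s_5, k_5) = 0xE9AC
s_7 = Round(s_6, k_6) = 0xBC44
s_8 = Round(s_7, k_7) = 0x81E5

0x36F6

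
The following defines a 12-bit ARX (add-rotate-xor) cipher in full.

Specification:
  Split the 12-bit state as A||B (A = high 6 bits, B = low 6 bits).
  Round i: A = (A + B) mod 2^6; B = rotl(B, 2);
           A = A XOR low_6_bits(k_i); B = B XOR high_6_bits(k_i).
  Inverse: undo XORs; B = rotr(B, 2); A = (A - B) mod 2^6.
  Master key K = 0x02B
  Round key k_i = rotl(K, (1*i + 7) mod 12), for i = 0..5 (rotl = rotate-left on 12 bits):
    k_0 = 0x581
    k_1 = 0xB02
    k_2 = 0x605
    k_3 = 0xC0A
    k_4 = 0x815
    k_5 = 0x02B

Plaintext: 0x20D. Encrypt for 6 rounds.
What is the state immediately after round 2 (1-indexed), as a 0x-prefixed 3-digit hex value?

0xD26

s_0 = plaintext = 0x20D
s_1 = Round(s_0, k_0) = 0x522
s_2 = Round(s_1, k_1) = 0xD26
s_3 = Round(s_2, k_2) = 0x7C2
s_4 = Round(s_3, k_3) = 0xAF8
s_5 = Round(s_4, k_4) = 0xD83
s_6 = Round(s_5, k_5) = 0x48C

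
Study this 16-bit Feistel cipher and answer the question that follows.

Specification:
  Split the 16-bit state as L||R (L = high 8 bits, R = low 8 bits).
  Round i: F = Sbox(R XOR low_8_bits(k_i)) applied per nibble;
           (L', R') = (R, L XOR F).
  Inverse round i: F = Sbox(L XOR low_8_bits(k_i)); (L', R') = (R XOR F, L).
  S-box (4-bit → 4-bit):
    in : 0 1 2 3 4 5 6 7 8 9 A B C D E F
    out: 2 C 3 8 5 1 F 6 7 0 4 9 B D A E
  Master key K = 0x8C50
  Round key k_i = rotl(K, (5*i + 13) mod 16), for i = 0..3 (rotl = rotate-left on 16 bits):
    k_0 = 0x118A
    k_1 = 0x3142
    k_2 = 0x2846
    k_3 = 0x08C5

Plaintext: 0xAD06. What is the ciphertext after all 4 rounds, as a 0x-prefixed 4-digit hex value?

s_0 = plaintext = 0xAD06
s_1 = Round(s_0, k_0) = 0x06D6
s_2 = Round(s_1, k_1) = 0xD603
s_3 = Round(s_2, k_2) = 0x0387
s_4 = Round(s_3, k_3) = 0x8750

0x8750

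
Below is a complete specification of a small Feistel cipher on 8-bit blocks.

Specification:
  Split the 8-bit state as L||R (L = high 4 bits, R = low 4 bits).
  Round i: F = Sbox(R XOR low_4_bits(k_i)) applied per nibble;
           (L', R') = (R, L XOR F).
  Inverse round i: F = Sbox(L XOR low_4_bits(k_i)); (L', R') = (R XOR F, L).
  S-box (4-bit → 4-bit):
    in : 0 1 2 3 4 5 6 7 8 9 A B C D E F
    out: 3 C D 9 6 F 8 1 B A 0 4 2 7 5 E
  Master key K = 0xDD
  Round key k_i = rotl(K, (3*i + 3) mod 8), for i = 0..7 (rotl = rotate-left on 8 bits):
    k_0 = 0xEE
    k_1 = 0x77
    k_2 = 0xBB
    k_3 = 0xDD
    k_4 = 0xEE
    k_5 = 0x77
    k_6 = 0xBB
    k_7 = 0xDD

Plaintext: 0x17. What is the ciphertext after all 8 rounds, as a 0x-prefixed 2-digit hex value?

s_0 = plaintext = 0x17
s_1 = Round(s_0, k_0) = 0x7B
s_2 = Round(s_1, k_1) = 0xB5
s_3 = Round(s_2, k_2) = 0x5E
s_4 = Round(s_3, k_3) = 0xEC
s_5 = Round(s_4, k_4) = 0xC3
s_6 = Round(s_5, k_5) = 0x3A
s_7 = Round(s_6, k_6) = 0xAF
s_8 = Round(s_7, k_7) = 0xF7

0xF7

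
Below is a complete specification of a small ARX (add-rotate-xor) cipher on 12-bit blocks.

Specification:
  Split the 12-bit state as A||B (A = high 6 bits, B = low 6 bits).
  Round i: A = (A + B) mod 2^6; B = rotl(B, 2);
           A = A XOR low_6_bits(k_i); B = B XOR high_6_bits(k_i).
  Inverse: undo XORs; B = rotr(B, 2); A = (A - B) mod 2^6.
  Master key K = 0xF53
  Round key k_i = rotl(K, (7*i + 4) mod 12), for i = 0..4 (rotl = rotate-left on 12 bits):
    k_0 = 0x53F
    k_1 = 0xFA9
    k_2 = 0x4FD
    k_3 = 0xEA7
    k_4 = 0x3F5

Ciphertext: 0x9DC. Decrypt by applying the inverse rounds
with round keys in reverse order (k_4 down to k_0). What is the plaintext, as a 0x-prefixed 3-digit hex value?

0x9CE

s_0 = ciphertext = 0x9DC
s_1 = InvRound(s_0, k_4) = 0x7B4
s_2 = InvRound(s_1, k_3) = 0x5A3
s_3 = InvRound(s_2, k_2) = 0x7CC
s_4 = InvRound(s_3, k_1) = 0x2AC
s_5 = InvRound(s_4, k_0) = 0x9CE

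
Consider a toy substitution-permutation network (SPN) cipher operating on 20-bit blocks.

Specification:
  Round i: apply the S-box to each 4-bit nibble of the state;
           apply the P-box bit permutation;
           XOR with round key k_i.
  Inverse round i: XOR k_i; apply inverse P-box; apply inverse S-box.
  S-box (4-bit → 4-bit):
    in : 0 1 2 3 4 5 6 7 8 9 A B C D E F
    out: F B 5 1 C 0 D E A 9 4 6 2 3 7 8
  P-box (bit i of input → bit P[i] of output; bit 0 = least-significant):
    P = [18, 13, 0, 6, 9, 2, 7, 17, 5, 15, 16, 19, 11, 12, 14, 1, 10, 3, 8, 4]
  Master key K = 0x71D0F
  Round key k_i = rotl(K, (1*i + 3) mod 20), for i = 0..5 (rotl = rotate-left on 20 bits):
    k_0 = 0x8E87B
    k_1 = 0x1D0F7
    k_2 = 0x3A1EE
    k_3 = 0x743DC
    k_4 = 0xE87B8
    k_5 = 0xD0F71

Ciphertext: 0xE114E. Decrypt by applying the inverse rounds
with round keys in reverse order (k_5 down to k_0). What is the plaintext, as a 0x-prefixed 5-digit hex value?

s_0 = ciphertext = 0xE114E
s_1 = InvRound(s_0, k_5) = 0x1121A
s_2 = InvRound(s_1, k_4) = 0x28043
s_3 = InvRound(s_2, k_3) = 0x74BE2
s_4 = InvRound(s_3, k_2) = 0xC2CDD
s_5 = InvRound(s_4, k_1) = 0xD005D
s_6 = InvRound(s_5, k_0) = 0x56ECD

0x56ECD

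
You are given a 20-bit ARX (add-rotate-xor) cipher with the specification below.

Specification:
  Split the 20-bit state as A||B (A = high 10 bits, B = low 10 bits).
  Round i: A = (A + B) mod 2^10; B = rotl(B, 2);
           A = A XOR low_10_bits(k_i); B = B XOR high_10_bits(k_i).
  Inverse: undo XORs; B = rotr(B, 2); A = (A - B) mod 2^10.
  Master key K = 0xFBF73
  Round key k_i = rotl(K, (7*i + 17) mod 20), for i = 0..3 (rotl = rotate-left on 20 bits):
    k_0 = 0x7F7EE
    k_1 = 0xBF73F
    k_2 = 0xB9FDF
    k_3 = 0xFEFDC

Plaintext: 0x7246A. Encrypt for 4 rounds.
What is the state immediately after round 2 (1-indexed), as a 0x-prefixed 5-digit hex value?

0x437A9

s_0 = plaintext = 0x7246A
s_1 = Round(s_0, k_0) = 0x77455
s_2 = Round(s_1, k_1) = 0x437A9
s_3 = Round(s_2, k_2) = 0xDA440
s_4 = Round(s_3, k_3) = 0x1D6FB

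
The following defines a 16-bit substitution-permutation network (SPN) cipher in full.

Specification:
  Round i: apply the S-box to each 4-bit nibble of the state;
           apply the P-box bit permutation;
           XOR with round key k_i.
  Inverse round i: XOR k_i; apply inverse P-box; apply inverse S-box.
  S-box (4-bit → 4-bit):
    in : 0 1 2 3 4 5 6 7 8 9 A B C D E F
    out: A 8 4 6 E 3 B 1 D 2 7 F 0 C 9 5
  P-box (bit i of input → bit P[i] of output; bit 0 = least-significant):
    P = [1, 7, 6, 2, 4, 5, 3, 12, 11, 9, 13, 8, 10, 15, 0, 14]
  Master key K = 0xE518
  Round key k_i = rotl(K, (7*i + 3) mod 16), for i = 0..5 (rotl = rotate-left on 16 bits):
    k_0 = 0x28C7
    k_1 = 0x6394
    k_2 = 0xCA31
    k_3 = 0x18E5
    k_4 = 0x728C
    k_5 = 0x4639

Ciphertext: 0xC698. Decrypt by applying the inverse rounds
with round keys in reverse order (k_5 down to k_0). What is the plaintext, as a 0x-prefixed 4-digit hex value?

s_0 = ciphertext = 0xC698
s_1 = InvRound(s_0, k_5) = 0x3C99
s_2 = InvRound(s_1, k_4) = 0x8571
s_3 = InvRound(s_2, k_3) = 0x5EE0
s_4 = InvRound(s_3, k_2) = 0xACE3
s_5 = InvRound(s_4, k_1) = 0xB658
s_6 = InvRound(s_5, k_0) = 0xA586

0xA586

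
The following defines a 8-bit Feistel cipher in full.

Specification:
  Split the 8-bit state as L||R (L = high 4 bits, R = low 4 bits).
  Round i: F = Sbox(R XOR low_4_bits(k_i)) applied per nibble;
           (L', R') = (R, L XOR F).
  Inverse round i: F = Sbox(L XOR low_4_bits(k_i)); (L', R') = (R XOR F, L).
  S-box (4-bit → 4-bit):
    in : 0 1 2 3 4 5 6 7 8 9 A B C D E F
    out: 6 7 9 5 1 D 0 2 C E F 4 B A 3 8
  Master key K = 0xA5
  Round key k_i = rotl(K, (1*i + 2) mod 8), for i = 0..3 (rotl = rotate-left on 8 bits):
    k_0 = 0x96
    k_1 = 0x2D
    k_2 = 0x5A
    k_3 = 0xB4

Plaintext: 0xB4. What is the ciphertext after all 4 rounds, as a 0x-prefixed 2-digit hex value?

s_0 = plaintext = 0xB4
s_1 = Round(s_0, k_0) = 0x42
s_2 = Round(s_1, k_1) = 0x2C
s_3 = Round(s_2, k_2) = 0xC2
s_4 = Round(s_3, k_3) = 0x2C

0x2C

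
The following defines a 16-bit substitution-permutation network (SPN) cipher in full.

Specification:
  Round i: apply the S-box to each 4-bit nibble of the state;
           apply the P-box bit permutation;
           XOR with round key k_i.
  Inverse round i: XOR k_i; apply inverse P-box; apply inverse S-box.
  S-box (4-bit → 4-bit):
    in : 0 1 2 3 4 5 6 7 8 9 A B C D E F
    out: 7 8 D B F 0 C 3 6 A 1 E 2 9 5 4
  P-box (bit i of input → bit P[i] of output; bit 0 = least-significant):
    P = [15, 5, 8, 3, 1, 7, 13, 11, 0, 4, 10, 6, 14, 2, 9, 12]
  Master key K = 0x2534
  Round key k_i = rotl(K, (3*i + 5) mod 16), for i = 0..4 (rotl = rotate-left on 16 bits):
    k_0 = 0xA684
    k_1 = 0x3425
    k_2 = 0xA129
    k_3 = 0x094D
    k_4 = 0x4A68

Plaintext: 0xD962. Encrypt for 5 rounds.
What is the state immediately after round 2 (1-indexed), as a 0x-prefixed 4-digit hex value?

0x3807

s_0 = plaintext = 0xD962
s_1 = Round(s_0, k_0) = 0x5FDC
s_2 = Round(s_1, k_1) = 0x3807
s_3 = Round(s_2, k_2) = 0x559F
s_4 = Round(s_3, k_3) = 0x00CD
s_5 = Round(s_4, k_4) = 0x8CF5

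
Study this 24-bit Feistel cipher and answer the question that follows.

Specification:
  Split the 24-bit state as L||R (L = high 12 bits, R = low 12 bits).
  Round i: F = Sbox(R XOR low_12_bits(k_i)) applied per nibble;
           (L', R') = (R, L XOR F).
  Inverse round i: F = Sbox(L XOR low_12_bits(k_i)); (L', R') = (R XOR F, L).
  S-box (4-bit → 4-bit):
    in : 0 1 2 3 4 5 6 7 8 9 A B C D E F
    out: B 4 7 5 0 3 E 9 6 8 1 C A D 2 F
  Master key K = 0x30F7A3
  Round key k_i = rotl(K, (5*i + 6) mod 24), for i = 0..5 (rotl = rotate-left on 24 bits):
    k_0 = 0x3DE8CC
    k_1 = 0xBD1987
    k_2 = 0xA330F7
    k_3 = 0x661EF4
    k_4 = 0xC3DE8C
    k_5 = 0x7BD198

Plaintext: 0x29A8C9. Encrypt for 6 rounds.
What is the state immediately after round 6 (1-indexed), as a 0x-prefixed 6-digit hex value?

0xD51E6A

s_0 = plaintext = 0x29A8C9
s_1 = Round(s_0, k_0) = 0x8C9929
s_2 = Round(s_1, k_1) = 0x9293DB
s_3 = Round(s_2, k_2) = 0x3DBC53
s_4 = Round(s_3, k_3) = 0xC534C2
s_5 = Round(s_4, k_4) = 0x4C2D51
s_6 = Round(s_5, k_5) = 0xD51E6A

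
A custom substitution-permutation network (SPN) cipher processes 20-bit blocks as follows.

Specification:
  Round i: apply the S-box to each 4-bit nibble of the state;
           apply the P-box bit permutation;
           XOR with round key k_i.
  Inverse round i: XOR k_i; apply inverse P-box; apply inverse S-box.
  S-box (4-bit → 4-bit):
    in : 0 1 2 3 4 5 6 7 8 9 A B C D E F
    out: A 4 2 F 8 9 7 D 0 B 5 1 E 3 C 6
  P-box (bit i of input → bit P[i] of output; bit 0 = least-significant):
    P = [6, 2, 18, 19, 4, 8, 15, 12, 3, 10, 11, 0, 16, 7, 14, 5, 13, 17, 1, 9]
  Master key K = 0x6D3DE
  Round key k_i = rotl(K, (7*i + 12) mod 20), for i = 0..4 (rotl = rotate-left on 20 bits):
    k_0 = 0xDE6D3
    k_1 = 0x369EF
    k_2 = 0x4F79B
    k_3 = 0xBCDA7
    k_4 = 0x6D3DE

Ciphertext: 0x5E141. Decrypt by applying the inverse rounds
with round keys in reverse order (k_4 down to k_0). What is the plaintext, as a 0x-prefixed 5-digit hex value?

s_0 = ciphertext = 0x5E141
s_1 = InvRound(s_0, k_4) = 0x3D552
s_2 = InvRound(s_1, k_3) = 0x80E59
s_3 = InvRound(s_2, k_2) = 0xAF1C7
s_4 = InvRound(s_3, k_1) = 0x85AE4
s_5 = InvRound(s_4, k_0) = 0xA5C7F

0xA5C7F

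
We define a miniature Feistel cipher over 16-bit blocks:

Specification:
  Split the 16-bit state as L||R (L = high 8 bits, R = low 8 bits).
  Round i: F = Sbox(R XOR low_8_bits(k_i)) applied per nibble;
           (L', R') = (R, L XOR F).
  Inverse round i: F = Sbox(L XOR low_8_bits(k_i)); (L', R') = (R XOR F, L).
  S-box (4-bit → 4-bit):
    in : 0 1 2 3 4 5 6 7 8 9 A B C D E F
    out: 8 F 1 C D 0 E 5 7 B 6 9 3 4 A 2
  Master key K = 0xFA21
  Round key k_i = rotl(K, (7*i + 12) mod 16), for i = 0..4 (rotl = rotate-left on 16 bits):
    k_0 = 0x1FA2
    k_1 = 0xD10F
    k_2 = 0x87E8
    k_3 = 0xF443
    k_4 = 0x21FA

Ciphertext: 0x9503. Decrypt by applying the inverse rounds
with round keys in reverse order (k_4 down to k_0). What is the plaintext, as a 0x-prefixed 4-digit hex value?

0x7300

s_0 = ciphertext = 0x9503
s_1 = InvRound(s_0, k_4) = 0xE195
s_2 = InvRound(s_1, k_3) = 0xF4E1
s_3 = InvRound(s_2, k_2) = 0x12F4
s_4 = InvRound(s_3, k_1) = 0x0012
s_5 = InvRound(s_4, k_0) = 0x7300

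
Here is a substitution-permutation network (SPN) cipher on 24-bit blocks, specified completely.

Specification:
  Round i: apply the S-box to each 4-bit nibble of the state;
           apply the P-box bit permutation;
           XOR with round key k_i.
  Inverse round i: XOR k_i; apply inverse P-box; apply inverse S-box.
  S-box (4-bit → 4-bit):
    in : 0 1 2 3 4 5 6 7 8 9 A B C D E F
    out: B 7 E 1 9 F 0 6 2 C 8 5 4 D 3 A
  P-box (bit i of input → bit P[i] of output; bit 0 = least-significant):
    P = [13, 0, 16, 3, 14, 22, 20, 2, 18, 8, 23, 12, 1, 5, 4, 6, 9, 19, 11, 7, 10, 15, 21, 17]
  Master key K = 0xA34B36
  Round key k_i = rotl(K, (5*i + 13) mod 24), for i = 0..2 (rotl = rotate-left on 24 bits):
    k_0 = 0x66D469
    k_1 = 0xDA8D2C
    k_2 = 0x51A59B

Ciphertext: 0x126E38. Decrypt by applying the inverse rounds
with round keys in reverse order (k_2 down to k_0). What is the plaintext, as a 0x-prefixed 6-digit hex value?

0x719D9A

s_0 = ciphertext = 0x126E38
s_1 = InvRound(s_0, k_2) = 0xFDE8E7
s_2 = InvRound(s_1, k_1) = 0xDA4E35
s_3 = InvRound(s_2, k_0) = 0x719D9A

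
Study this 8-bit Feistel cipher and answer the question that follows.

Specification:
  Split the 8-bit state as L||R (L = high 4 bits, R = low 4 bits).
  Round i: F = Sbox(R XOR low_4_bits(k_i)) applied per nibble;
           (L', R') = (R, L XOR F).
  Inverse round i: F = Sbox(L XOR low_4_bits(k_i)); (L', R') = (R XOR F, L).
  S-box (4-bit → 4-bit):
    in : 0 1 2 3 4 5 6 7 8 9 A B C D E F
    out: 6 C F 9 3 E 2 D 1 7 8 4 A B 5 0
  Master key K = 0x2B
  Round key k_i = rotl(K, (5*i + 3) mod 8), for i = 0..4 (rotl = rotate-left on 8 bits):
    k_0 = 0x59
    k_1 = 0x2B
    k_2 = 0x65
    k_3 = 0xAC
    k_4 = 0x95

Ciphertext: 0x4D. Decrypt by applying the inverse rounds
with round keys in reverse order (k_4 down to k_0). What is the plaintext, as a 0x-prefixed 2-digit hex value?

0xE0

s_0 = ciphertext = 0x4D
s_1 = InvRound(s_0, k_4) = 0x14
s_2 = InvRound(s_1, k_3) = 0xF1
s_3 = InvRound(s_2, k_2) = 0x9F
s_4 = InvRound(s_3, k_1) = 0x09
s_5 = InvRound(s_4, k_0) = 0xE0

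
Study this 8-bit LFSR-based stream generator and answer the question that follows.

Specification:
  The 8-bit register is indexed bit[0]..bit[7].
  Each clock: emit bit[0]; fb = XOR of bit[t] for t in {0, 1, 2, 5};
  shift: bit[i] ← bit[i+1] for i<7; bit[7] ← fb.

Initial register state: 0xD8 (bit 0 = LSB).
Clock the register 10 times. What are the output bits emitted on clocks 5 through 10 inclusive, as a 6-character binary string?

101100

reg_0 = 0xD8
clock 1: out=0, reg = 0x6C
clock 2: out=0, reg = 0x36
clock 3: out=0, reg = 0x9B
clock 4: out=1, reg = 0x4D
clock 5: out=1, reg = 0x26
clock 6: out=0, reg = 0x93
clock 7: out=1, reg = 0x49
clock 8: out=1, reg = 0xA4
clock 9: out=0, reg = 0x52
clock 10: out=0, reg = 0xA9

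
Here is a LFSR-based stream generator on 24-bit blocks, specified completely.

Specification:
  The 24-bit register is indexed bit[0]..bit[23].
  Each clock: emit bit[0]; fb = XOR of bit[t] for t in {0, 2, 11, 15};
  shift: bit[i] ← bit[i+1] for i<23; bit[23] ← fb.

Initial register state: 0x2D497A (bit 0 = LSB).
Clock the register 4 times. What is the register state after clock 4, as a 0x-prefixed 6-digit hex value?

0x72D497

reg_0 = 0x2D497A
clock 1: out=0, reg = 0x96A4BD
clock 2: out=1, reg = 0xCB525E
clock 3: out=0, reg = 0xE5A92F
clock 4: out=1, reg = 0x72D497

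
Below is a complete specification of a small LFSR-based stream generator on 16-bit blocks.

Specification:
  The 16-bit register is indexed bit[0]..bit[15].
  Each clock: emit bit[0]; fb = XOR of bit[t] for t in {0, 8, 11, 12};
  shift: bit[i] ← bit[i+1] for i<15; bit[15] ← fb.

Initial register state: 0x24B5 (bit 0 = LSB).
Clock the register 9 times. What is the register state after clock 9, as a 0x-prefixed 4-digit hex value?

0x8392

reg_0 = 0x24B5
clock 1: out=1, reg = 0x925A
clock 2: out=0, reg = 0xC92D
clock 3: out=1, reg = 0xE496
clock 4: out=0, reg = 0x724B
clock 5: out=1, reg = 0x3925
clock 6: out=1, reg = 0x1C92
clock 7: out=0, reg = 0x0E49
clock 8: out=1, reg = 0x0724
clock 9: out=0, reg = 0x8392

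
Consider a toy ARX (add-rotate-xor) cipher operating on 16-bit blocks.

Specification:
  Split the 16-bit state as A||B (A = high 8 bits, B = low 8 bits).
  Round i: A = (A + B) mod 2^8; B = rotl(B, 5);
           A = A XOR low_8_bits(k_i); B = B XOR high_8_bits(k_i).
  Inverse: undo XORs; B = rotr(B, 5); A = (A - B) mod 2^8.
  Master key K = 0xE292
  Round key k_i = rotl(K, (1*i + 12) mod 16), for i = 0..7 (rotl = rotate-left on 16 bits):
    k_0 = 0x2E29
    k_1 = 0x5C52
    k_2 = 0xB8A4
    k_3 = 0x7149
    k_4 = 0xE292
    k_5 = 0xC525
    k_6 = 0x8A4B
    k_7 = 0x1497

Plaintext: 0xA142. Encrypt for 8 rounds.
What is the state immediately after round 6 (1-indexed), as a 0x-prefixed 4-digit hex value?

0x4009

s_0 = plaintext = 0xA142
s_1 = Round(s_0, k_0) = 0xCA66
s_2 = Round(s_1, k_1) = 0x6290
s_3 = Round(s_2, k_2) = 0x56AA
s_4 = Round(s_3, k_3) = 0x4924
s_5 = Round(s_4, k_4) = 0xFF66
s_6 = Round(s_5, k_5) = 0x4009
s_7 = Round(s_6, k_6) = 0x02AB
s_8 = Round(s_7, k_7) = 0x3A61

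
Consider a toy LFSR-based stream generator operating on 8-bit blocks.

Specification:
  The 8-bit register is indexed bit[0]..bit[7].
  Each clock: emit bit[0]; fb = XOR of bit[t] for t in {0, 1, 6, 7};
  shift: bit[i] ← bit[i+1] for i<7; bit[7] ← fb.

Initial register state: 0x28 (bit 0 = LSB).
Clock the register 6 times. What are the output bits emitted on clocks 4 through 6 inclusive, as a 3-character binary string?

101

reg_0 = 0x28
clock 1: out=0, reg = 0x14
clock 2: out=0, reg = 0x0A
clock 3: out=0, reg = 0x85
clock 4: out=1, reg = 0x42
clock 5: out=0, reg = 0x21
clock 6: out=1, reg = 0x90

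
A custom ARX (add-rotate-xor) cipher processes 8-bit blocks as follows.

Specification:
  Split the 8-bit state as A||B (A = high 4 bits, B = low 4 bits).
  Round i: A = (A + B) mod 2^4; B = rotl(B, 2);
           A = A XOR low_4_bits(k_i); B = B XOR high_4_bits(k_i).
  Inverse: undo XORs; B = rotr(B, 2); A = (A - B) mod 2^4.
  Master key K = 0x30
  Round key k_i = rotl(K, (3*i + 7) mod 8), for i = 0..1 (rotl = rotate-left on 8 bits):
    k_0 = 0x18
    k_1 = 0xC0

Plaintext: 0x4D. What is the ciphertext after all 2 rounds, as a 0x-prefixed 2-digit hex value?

0xF5

s_0 = plaintext = 0x4D
s_1 = Round(s_0, k_0) = 0x96
s_2 = Round(s_1, k_1) = 0xF5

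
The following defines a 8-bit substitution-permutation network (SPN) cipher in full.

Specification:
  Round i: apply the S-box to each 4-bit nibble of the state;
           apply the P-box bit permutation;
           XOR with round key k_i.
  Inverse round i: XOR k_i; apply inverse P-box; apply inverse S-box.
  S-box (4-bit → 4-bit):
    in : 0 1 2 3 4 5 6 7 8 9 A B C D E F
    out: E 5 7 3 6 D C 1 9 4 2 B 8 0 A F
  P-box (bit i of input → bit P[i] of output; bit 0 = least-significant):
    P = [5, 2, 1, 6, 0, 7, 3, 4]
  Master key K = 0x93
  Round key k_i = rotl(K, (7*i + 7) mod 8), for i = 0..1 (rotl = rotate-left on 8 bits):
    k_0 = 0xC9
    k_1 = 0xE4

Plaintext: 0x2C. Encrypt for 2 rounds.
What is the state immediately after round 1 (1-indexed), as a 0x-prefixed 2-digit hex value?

s_0 = plaintext = 0x2C
s_1 = Round(s_0, k_0) = 0x00
s_2 = Round(s_1, k_1) = 0x3A

0x00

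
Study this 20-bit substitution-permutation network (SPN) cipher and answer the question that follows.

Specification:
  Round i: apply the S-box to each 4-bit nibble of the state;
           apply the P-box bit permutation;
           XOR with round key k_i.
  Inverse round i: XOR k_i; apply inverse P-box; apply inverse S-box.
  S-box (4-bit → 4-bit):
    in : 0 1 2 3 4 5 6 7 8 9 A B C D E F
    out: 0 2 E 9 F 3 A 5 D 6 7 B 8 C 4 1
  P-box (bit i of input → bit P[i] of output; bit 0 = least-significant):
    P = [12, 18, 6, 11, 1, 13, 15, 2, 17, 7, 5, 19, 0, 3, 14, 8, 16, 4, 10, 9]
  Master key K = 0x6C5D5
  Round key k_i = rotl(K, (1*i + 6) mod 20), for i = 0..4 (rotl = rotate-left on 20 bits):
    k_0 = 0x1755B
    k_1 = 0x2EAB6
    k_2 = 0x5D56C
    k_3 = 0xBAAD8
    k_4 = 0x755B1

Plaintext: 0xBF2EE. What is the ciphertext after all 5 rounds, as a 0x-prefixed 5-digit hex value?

s_0 = plaintext = 0xBF2EE
s_1 = Round(s_0, k_0) = 0x8F7AA
s_2 = Round(s_1, k_1) = 0x55CD5
s_3 = Round(s_2, k_2) = 0x84571
s_4 = Round(s_3, k_3) = 0xC6D53
s_5 = Round(s_4, k_4) = 0xF6E9B

0xF6E9B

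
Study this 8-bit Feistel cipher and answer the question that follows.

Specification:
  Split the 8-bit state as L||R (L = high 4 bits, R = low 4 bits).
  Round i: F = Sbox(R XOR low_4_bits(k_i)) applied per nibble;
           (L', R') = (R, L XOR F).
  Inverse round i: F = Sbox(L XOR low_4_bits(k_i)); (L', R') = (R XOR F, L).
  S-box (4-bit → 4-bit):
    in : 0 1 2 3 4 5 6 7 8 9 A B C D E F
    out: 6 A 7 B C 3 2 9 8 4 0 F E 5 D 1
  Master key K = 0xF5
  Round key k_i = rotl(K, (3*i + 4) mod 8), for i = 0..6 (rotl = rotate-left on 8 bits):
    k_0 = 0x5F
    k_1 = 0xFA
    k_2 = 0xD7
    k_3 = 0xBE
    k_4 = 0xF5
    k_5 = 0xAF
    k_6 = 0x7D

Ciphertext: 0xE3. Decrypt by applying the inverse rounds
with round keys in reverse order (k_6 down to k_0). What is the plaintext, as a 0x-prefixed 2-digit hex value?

0x5E

s_0 = ciphertext = 0xE3
s_1 = InvRound(s_0, k_6) = 0x8E
s_2 = InvRound(s_1, k_5) = 0x78
s_3 = InvRound(s_2, k_4) = 0xF7
s_4 = InvRound(s_3, k_3) = 0xDF
s_5 = InvRound(s_4, k_2) = 0xFD
s_6 = InvRound(s_5, k_1) = 0xEF
s_7 = InvRound(s_6, k_0) = 0x5E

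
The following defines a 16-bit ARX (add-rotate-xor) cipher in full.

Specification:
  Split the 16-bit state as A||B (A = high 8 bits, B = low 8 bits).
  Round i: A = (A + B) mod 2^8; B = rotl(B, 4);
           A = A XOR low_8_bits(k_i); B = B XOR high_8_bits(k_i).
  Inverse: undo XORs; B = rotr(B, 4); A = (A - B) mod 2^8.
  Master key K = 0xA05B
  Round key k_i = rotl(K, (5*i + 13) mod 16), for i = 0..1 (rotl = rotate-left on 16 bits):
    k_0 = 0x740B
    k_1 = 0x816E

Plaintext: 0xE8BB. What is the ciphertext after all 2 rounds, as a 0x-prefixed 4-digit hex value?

0x197D

s_0 = plaintext = 0xE8BB
s_1 = Round(s_0, k_0) = 0xA8CF
s_2 = Round(s_1, k_1) = 0x197D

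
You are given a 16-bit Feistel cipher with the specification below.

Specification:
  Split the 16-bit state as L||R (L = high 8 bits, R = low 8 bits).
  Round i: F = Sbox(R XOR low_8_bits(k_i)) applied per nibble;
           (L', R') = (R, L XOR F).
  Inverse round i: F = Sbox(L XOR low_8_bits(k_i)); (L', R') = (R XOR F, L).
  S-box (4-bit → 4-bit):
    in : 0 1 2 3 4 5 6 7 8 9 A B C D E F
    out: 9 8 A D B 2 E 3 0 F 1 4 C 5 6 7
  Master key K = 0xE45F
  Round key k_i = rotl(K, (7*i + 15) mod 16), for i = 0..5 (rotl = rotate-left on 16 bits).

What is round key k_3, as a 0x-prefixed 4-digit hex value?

0x45FE

K = 0xE45F
k_0 = rotl(K, (7*0+15) mod 16) = rotl(K, 15) = 0xF22F
k_1 = rotl(K, (7*1+15) mod 16) = rotl(K, 6) = 0x17F9
k_2 = rotl(K, (7*2+15) mod 16) = rotl(K, 13) = 0xFC8B
k_3 = rotl(K, (7*3+15) mod 16) = rotl(K, 4) = 0x45FE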